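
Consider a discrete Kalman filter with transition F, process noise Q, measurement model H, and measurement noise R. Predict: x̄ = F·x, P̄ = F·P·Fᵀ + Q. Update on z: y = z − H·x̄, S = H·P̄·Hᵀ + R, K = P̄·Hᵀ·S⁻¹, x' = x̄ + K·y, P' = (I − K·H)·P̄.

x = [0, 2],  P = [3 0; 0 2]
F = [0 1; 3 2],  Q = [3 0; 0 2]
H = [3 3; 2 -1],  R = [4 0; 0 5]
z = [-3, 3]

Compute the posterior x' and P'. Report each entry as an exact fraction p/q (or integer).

x' = [11231/16123, -26342/16123]
P' = [8381/16123 -6173/16123; -6173/16123 11049/16123]

x̄ = F·x = [2, 4]
P̄ = F·P·Fᵀ + Q = [5 4; 4 37]
y = z − H·x̄ = [-21, 3]
S = H·P̄·Hᵀ + R = [454 -69; -69 46]
K = P̄·Hᵀ·S⁻¹ = [72/701 4587/16123; 159/701 -4679/16123]
x' = x̄ + K·y = [11231/16123, -26342/16123]
P' = (I − K·H)·P̄ = [8381/16123 -6173/16123; -6173/16123 11049/16123]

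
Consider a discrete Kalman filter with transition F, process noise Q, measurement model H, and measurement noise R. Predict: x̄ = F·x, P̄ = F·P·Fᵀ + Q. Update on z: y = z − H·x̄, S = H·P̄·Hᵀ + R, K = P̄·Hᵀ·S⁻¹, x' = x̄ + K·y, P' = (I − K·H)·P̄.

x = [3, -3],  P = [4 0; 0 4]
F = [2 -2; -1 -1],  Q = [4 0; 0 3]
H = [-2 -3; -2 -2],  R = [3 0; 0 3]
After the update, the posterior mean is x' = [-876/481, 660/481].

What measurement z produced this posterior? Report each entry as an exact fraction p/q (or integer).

z = [-2, 3]

x̄ = F·x = [12, 0]
P̄ = F·P·Fᵀ + Q = [36 0; 0 11]
S = H·P̄·Hᵀ + R = [246 210; 210 191]
K = P̄·Hᵀ·S⁻¹ = [228/481 -432/481; -561/962 253/481]
x' − x̄ = [-6648/481, 660/481] = K·y
y = (KᵀK)⁻¹·Kᵀ·(x' − x̄) = [22, 27]
z = y + H·x̄ = [22, 27] + [-24, -24] = [-2, 3]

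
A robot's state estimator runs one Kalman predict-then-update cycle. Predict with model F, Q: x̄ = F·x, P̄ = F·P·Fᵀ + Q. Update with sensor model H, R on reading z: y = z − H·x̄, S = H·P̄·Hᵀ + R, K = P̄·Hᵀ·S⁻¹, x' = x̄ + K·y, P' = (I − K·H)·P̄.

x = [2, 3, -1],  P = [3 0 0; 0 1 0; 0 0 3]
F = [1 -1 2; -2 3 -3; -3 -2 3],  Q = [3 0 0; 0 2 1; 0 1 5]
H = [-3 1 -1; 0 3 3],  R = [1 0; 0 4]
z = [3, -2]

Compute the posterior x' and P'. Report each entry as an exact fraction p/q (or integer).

x' = [113389/101251, 289026/101251, -360968/101251]
P' = [465987/405004 654311/405004 -675635/405004; 654311/405004 1060351/405004 -1002747/405004; -675635/405004 -1002747/405004 1124183/405004]

x̄ = F·x = [-3, 8, -15]
P̄ = F·P·Fᵀ + Q = [19 -27 11; -27 50 -14; 11 -14 63]
y = z − H·x̄ = [-29, 19]
S = H·P̄·Hᵀ + R = [541 105; 105 769]
K = P̄·Hᵀ·S⁻¹ = [-68015/405004 -15993/405004; 100165/405004 43203/405004; -100025/405004 91077/405004]
x' = x̄ + K·y = [113389/101251, 289026/101251, -360968/101251]
P' = (I − K·H)·P̄ = [465987/405004 654311/405004 -675635/405004; 654311/405004 1060351/405004 -1002747/405004; -675635/405004 -1002747/405004 1124183/405004]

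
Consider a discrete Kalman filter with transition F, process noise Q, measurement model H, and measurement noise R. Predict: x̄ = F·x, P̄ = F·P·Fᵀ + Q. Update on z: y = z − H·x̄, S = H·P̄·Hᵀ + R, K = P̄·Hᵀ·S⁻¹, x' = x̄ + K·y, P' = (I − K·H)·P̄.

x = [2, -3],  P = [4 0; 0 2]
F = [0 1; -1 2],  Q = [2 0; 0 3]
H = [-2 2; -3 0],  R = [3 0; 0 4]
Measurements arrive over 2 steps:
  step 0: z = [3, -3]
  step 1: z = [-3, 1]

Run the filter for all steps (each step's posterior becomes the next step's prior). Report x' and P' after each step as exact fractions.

step 0: x' = [3/5, 396/235], P' = [2/5 2/5; 2/5 259/235]
step 1: x' = [1803/179339, -192411/179339], P' = [68924/179339 65264/179339; 65264/179339 179231/179339]

step 0: x̄ = F·x = [-3, -8]
step 0: P̄ = F·P·Fᵀ + Q = [4 4; 4 15]
step 0: y = z − H·x̄ = [13, -12]
step 0: S = H·P̄·Hᵀ + R = [47 0; 0 40]
step 0: K = P̄·Hᵀ·S⁻¹ = [0 -3/10; 22/47 -3/10]
step 0: x' = x̄ + K·y = [3/5, 396/235]
step 0: P' = (I − K·H)·P̄ = [2/5 2/5; 2/5 259/235]
step 1: x̄ = F·x = [396/235, 651/235]
step 1: P̄ = F·P·Fᵀ + Q = [729/235 424/235; 424/235 1459/235]
step 1: y = z − H·x̄ = [-243/47, 1423/235]
step 1: S = H·P̄·Hᵀ + R = [1213/47 366/47; 366/47 7501/235]
step 1: K = P̄·Hᵀ·S⁻¹ = [-2440/179339 -51693/179339; 75978/179339 -48948/179339]
step 1: x' = x̄ + K·y = [1803/179339, -192411/179339]
step 1: P' = (I − K·H)·P̄ = [68924/179339 65264/179339; 65264/179339 179231/179339]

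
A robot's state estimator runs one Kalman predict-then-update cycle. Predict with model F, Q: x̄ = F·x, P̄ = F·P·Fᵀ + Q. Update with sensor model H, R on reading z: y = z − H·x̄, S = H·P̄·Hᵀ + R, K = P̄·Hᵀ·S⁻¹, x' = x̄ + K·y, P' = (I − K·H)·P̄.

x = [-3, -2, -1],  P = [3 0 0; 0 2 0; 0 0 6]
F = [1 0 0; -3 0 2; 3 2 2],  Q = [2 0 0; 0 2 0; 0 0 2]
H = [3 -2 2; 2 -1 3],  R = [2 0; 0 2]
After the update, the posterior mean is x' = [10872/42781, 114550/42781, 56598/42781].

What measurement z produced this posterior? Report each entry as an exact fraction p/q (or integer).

z = [-2, 2]

x̄ = F·x = [-3, 7, -15]
P̄ = F·P·Fᵀ + Q = [5 -9 9; -9 53 -3; 9 -3 61]
S = H·P̄·Hᵀ + R = [743 706; 706 786]
K = P̄·Hᵀ·S⁻¹ = [3805/42781 -914/42781; -26387/42781 19347/42781; -11097/42781 21071/42781]
x' − x̄ = [139215/42781, -184917/42781, 698313/42781] = K·y
y = (KᵀK)⁻¹·Kᵀ·(x' − x̄) = [51, 60]
z = y + H·x̄ = [51, 60] + [-53, -58] = [-2, 2]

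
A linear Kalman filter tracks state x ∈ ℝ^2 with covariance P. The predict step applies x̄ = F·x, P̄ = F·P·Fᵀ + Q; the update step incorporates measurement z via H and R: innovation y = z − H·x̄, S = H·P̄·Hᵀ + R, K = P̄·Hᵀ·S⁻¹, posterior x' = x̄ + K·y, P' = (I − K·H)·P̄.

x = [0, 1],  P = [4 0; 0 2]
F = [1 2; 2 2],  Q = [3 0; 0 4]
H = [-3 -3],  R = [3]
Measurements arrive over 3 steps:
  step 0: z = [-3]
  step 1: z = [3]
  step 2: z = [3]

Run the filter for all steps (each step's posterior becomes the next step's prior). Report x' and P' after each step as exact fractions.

step 0: x' = [173/226, 28/113], P' = [507/226 -238/113; -238/113 260/113]
step 1: x' = [-8778/9349, 398/9349], P' = [22361/9349 -20762/9349; -20762/9349 22204/9349]
step 2: x' = [-2972/380353, -392774/380353], P' = [923764/380353 -858622/380353; -858622/380353 917148/380353]

step 0: x̄ = F·x = [2, 2]
step 0: P̄ = F·P·Fᵀ + Q = [15 16; 16 28]
step 0: y = z − H·x̄ = [9]
step 0: S = H·P̄·Hᵀ + R = [678]
step 0: K = P̄·Hᵀ·S⁻¹ = [-31/226; -22/113]
step 0: x' = x̄ + K·y = [173/226, 28/113]
step 0: P' = (I − K·H)·P̄ = [507/226 -238/113; -238/113 260/113]
step 1: x̄ = F·x = [285/226, 229/113]
step 1: P̄ = F·P·Fᵀ + Q = [1361/226 119/113; 119/113 602/113]
step 1: y = z − H·x̄ = [2907/226]
step 1: S = H·P̄·Hᵀ + R = [28047/226]
step 1: K = P̄·Hᵀ·S⁻¹ = [-1599/9349; -1442/9349]
step 1: x' = x̄ + K·y = [-8778/9349, 398/9349]
step 1: P' = (I − K·H)·P̄ = [22361/9349 -20762/9349; -20762/9349 22204/9349]
step 2: x̄ = F·x = [-7982/9349, -16760/9349]
step 2: P̄ = F·P·Fᵀ + Q = [56176/9349 8966/9349; 8966/9349 49560/9349]
step 2: y = z − H·x̄ = [-46179/9349]
step 2: S = H·P̄·Hᵀ + R = [1141059/9349]
step 2: K = P̄·Hᵀ·S⁻¹ = [-65142/380353; -58526/380353]
step 2: x' = x̄ + K·y = [-2972/380353, -392774/380353]
step 2: P' = (I − K·H)·P̄ = [923764/380353 -858622/380353; -858622/380353 917148/380353]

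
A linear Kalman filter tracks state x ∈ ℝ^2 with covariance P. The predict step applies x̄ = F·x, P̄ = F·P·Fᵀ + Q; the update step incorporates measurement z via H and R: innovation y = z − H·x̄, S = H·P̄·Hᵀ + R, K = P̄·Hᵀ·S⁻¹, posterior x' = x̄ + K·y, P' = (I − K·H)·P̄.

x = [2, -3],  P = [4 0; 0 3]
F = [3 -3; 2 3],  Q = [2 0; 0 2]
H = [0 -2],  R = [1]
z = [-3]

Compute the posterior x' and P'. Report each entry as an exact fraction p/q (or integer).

x' = [2637/181, 265/181]
P' = [11729/181 -3/181; -3/181 45/181]

x̄ = F·x = [15, -5]
P̄ = F·P·Fᵀ + Q = [65 -3; -3 45]
y = z − H·x̄ = [-13]
S = H·P̄·Hᵀ + R = [181]
K = P̄·Hᵀ·S⁻¹ = [6/181; -90/181]
x' = x̄ + K·y = [2637/181, 265/181]
P' = (I − K·H)·P̄ = [11729/181 -3/181; -3/181 45/181]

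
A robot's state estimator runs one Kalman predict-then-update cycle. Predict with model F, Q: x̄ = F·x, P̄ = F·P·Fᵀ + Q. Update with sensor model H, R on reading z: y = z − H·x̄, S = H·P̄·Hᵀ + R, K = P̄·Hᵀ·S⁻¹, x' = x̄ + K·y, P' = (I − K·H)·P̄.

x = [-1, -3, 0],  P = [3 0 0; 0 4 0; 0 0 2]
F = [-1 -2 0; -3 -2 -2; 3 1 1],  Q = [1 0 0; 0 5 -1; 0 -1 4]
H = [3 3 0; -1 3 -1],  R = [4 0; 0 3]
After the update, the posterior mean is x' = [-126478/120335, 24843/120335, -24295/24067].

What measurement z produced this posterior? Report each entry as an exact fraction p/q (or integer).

x̄ = F·x = [7, 9, -6]
P̄ = F·P·Fᵀ + Q = [20 25 -17; 25 56 -40; -17 -40 37]
S = H·P̄·Hᵀ + R = [1138 765; 765 620]
K = P̄·Hᵀ·S⁻¹ = [5724/24067 -21339/120335; 2133/24067 22359/120335; 216/24067 -5701/24067]
x' − x̄ = [-968823/120335, -1058172/120335, 120107/24067] = K·y
y = (KᵀK)⁻¹·Kᵀ·(x' − x̄) = [-51, -23]
z = y + H·x̄ = [-51, -23] + [48, 26] = [-3, 3]

z = [-3, 3]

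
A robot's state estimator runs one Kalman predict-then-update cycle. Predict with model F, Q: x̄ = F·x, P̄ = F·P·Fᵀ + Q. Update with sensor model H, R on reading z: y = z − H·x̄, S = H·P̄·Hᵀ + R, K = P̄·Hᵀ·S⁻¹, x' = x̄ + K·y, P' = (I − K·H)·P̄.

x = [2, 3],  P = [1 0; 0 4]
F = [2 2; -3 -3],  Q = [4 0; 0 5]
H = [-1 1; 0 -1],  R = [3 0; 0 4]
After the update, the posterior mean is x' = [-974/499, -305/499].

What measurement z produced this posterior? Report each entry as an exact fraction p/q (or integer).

x̄ = F·x = [10, -15]
P̄ = F·P·Fᵀ + Q = [24 -30; -30 50]
S = H·P̄·Hᵀ + R = [137 -80; -80 54]
K = P̄·Hᵀ·S⁻¹ = [-258/499 -105/499; 160/499 -225/499]
x' − x̄ = [-5964/499, 7180/499] = K·y
y = (KᵀK)⁻¹·Kᵀ·(x' − x̄) = [28, -12]
z = y + H·x̄ = [28, -12] + [-25, 15] = [3, 3]

z = [3, 3]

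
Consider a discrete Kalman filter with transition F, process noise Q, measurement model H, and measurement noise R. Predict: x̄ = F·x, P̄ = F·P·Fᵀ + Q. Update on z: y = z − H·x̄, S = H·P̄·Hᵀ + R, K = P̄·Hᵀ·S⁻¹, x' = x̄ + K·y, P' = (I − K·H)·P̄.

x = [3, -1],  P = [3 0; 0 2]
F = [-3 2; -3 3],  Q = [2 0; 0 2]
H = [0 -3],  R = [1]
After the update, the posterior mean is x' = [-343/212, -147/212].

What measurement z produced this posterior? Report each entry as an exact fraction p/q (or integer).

z = [2]

x̄ = F·x = [-11, -12]
P̄ = F·P·Fᵀ + Q = [37 39; 39 47]
S = H·P̄·Hᵀ + R = [424]
K = P̄·Hᵀ·S⁻¹ = [-117/424; -141/424]
x' − x̄ = [1989/212, 2397/212] = K·y
y = (KᵀK)⁻¹·Kᵀ·(x' − x̄) = [-34]
z = y + H·x̄ = [-34] + [36] = [2]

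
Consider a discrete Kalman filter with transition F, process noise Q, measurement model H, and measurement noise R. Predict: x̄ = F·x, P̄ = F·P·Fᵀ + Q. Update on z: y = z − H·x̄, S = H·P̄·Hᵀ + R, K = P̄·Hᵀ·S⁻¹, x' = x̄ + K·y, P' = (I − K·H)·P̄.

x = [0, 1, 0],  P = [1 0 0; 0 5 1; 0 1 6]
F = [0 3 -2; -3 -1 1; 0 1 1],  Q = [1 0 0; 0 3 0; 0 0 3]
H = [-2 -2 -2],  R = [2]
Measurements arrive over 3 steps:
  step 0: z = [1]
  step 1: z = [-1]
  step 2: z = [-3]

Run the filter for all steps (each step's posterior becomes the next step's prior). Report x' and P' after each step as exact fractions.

step 0: x' = [89/123, -1, -8/41], P' = [3934/123 -22 -396/41; -22 21 1; -396/41 1 362/41]
step 1: x' = [-967/1851, 9289/8021, -1114/8021], P' = [522194/5553 -49260/617 -8648/617; -49260/617 563380/8021 78785/8021; -8648/617 78785/8021 34386/8021]
step 2: x' = [107272334/46891879, -54886024/46891879, 17979915/46891879], P' = [1531480797/46891879 -1286746757/46891879 -235039433/46891879; -1286746757/46891879 1196249607/46891879 100035502/46891879; -235039433/46891879 100035502/46891879 139212901/46891879]

step 0: x̄ = F·x = [3, -1, 1]
step 0: P̄ = F·P·Fᵀ + Q = [58 -22 4; -22 21 1; 4 1 16]
step 0: y = z − H·x̄ = [7]
step 0: S = H·P̄·Hᵀ + R = [246]
step 0: K = P̄·Hᵀ·S⁻¹ = [-40/123; 0; -7/41]
step 0: x' = x̄ + K·y = [89/123, -1, -8/41]
step 0: P' = (I − K·H)·P̄ = [3934/123 -22 -396/41; -22 21 1; -396/41 1 362/41]
step 1: x̄ = F·x = [-107/41, -56/41, -49/41]
step 1: P̄ = F·P·Fᵀ + Q = [8746/41 2640/41 1900/41; 2640/41 10030/41 3395/41; 1900/41 3395/41 1428/41]
step 1: y = z − H·x̄ = [-465/41]
step 1: S = H·P̄·Hᵀ + R = [144378/41]
step 1: K = P̄·Hᵀ·S⁻¹ = [-1022/5553; -1785/8021; -747/8021]
step 1: x' = x̄ + K·y = [-967/1851, 9289/8021, -1114/8021]
step 1: P' = (I − K·H)·P̄ = [522194/5553 -49260/617 -8648/617; -49260/617 563380/8021 78785/8021; -8648/617 78785/8021 34386/8021]
step 2: x̄ = F·x = [2315/617, 2168/8021, 8175/8021]
step 2: P̄ = F·P·Fᵀ + Q = [328505/617 286453/617 130781/617; 286453/617 4085045/8021 1729418/8021; 130781/617 1729418/8021 779399/8021]
step 2: y = z − H·x̄ = [56813/8021]
step 2: S = H·P̄·Hᵀ + R = [93783758/8021]
step 2: K = P̄·Hᵀ·S⁻¹ = [-9694607/46891879; -9538352/46891879; -4208970/46891879]
step 2: x' = x̄ + K·y = [107272334/46891879, -54886024/46891879, 17979915/46891879]
step 2: P' = (I − K·H)·P̄ = [1531480797/46891879 -1286746757/46891879 -235039433/46891879; -1286746757/46891879 1196249607/46891879 100035502/46891879; -235039433/46891879 100035502/46891879 139212901/46891879]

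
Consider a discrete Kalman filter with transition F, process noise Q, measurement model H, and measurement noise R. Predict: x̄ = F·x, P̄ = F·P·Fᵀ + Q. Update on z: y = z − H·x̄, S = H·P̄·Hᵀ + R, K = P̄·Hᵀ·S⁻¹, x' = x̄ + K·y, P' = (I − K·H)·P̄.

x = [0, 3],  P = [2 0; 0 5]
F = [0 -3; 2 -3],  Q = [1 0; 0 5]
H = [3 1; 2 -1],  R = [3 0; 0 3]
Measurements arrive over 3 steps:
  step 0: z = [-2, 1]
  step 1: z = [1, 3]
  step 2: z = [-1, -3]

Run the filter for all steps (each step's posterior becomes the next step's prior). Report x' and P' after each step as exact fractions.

step 0: x' = [-77/289, -739/578], P' = [267/1156 -381/4624; -381/4624 25599/18496]
step 1: x' = [44080045/56423099, -60803275/56423099], P' = [12551187/56423099 -2999787/56423099; -2999787/56423099 70247049/56423099]
step 2: x' = [-55160431756/77615593211, 202487420807/155231186422], P' = [17254299477/77615593211 -4151695290/77615593211; -4151695290/77615593211 193024940763/155231186422]

step 0: x̄ = F·x = [-9, -9]
step 0: P̄ = F·P·Fᵀ + Q = [46 45; 45 58]
step 0: y = z − H·x̄ = [34, 10]
step 0: S = H·P̄·Hᵀ + R = [745 173; 173 65]
step 0: K = P̄·Hᵀ·S⁻¹ = [941/4624 839/4624; 7009/18496 -9549/18496]
step 0: x' = x̄ + K·y = [-77/289, -739/578]
step 0: P' = (I − K·H)·P̄ = [267/1156 -381/4624; -381/4624 25599/18496]
step 1: x̄ = F·x = [2217/578, 1909/578]
step 1: P̄ = F·P·Fᵀ + Q = [248887/18496 239535/18496; 239535/18496 358247/18496]
step 1: y = z − H·x̄ = [-3991/289, -791/578]
step 1: S = H·P̄·Hᵀ + R = [255683/1156 223885/4624; 223885/4624 451143/18496]
step 1: K = P̄·Hᵀ·S⁻¹ = [11551258/56423099 9367387/56423099; 20415896/56423099 -25415541/56423099]
step 1: x' = x̄ + K·y = [44080045/56423099, -60803275/56423099]
step 1: P' = (I − K·H)·P̄ = [12551187/56423099 -2999787/56423099; -2999787/56423099 70247049/56423099]
step 2: x̄ = F·x = [182409825/56423099, 270569915/56423099]
step 2: P̄ = F·P·Fᵀ + Q = [688646540/56423099 650222163/56423099; 650222163/56423099 1000541128/56423099]
step 2: y = z − H·x̄ = [-874222489/56423099, -263519032/56423099]
step 2: S = H·P̄·Hᵀ + R = [11268962263/56423099 2481115949/56423099; 2481115949/56423099 1323507933/56423099]
step 2: K = P̄·Hᵀ·S⁻¹ = [15870401047/77615593211 991289596/5970430247; 56038256341/155231186422 -5375172357/11940860494]
step 2: x' = x̄ + K·y = [-55160431756/77615593211, 202487420807/155231186422]
step 2: P' = (I − K·H)·P̄ = [17254299477/77615593211 -4151695290/77615593211; -4151695290/77615593211 193024940763/155231186422]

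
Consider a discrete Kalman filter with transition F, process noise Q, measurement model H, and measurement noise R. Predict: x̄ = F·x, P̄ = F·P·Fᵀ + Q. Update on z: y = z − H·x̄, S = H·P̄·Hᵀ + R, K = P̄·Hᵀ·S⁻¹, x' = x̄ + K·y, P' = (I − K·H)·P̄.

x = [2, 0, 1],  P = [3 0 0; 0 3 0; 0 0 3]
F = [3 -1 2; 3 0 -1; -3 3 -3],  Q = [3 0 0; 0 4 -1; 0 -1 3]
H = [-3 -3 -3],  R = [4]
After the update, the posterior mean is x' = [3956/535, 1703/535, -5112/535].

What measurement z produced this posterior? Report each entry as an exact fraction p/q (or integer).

x̄ = F·x = [8, 5, -9]
P̄ = F·P·Fᵀ + Q = [45 21 -54; 21 34 -19; -54 -19 84]
S = H·P̄·Hᵀ + R = [535]
K = P̄·Hᵀ·S⁻¹ = [-36/535; -108/535; -33/535]
x' − x̄ = [-324/535, -972/535, -297/535] = K·y
y = (KᵀK)⁻¹·Kᵀ·(x' − x̄) = [9]
z = y + H·x̄ = [9] + [-12] = [-3]

z = [-3]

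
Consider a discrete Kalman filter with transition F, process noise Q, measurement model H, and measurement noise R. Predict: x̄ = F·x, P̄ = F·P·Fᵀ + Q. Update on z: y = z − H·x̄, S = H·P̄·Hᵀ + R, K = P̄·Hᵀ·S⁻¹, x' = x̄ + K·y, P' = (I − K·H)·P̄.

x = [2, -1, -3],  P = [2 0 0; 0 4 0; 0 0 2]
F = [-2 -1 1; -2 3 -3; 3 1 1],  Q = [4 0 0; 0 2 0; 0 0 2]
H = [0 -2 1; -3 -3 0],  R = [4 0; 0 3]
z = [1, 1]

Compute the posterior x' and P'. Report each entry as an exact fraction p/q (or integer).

x̄ = F·x = [-6, 2, 2]
P̄ = F·P·Fᵀ + Q = [18 -10 -14; -10 64 -6; -14 -6 26]
y = z − H·x̄ = [3, -11]
S = H·P̄·Hᵀ + R = [310 384; 384 561]
K = P̄·Hᵀ·S⁻¹ = [2097/4409 -1624/4409; -2161/4409 206/4409; -287/4409 668/4409]
x' = x̄ + K·y = [-2299/4409, 69/4409, 609/4409]
P' = (I − K·H)·P̄ = [27804/4409 -26180/4409 -43972/4409; -26180/4409 25974/4409 43304/4409; -43972/4409 43304/4409 85460/4409]

x' = [-2299/4409, 69/4409, 609/4409]
P' = [27804/4409 -26180/4409 -43972/4409; -26180/4409 25974/4409 43304/4409; -43972/4409 43304/4409 85460/4409]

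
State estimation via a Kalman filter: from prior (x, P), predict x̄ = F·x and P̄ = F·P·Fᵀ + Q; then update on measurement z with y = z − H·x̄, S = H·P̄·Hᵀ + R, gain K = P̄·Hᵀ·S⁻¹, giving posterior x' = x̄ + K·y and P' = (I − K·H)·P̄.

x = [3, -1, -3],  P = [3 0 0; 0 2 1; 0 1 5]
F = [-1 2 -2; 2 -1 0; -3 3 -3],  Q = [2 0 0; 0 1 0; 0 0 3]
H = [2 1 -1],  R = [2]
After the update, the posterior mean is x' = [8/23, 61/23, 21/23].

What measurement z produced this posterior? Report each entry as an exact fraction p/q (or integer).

x̄ = F·x = [1, 7, -3]
P̄ = F·P·Fᵀ + Q = [25 -8 39; -8 15 -21; 39 -21 75]
S = H·P̄·Hᵀ + R = [46]
K = P̄·Hᵀ·S⁻¹ = [3/46; 10/23; -9/23]
x' − x̄ = [-15/23, -100/23, 90/23] = K·y
y = (KᵀK)⁻¹·Kᵀ·(x' − x̄) = [-10]
z = y + H·x̄ = [-10] + [12] = [2]

z = [2]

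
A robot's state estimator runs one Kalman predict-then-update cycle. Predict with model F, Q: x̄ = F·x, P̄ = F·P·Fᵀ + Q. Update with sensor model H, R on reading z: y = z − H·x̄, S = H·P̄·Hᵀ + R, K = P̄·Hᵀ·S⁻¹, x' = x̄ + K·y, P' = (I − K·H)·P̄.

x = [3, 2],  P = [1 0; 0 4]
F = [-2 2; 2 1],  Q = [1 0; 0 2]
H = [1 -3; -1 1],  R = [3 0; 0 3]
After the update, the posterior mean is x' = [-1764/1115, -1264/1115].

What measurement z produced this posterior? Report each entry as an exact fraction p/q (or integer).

z = [3, 1]

x̄ = F·x = [-2, 8]
P̄ = F·P·Fᵀ + Q = [21 4; 4 10]
S = H·P̄·Hᵀ + R = [90 -35; -35 26]
K = P̄·Hᵀ·S⁻¹ = [-361/1115 -243/223; -466/1115 -74/223]
x' − x̄ = [466/1115, -10184/1115] = K·y
y = (KᵀK)⁻¹·Kᵀ·(x' − x̄) = [29, -9]
z = y + H·x̄ = [29, -9] + [-26, 10] = [3, 1]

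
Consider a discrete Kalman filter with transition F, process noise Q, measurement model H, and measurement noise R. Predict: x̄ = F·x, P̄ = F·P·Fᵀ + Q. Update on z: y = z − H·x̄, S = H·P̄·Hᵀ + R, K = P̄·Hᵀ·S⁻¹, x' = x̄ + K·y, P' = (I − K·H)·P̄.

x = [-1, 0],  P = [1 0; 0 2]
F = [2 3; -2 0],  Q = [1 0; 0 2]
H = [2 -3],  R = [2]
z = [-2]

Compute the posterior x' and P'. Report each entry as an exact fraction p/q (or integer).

x' = [18/49, 46/49]
P' = [286/49 181/49; 181/49 125/49]

x̄ = F·x = [-2, 2]
P̄ = F·P·Fᵀ + Q = [23 -4; -4 6]
y = z − H·x̄ = [8]
S = H·P̄·Hᵀ + R = [196]
K = P̄·Hᵀ·S⁻¹ = [29/98; -13/98]
x' = x̄ + K·y = [18/49, 46/49]
P' = (I − K·H)·P̄ = [286/49 181/49; 181/49 125/49]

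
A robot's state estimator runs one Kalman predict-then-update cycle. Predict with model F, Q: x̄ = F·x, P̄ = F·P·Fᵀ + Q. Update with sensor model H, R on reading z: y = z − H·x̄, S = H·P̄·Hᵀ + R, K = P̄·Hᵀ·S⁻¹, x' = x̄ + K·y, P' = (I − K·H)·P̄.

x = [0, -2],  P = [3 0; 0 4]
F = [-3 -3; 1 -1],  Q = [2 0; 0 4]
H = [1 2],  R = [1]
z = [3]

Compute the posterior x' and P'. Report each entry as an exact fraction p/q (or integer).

x̄ = F·x = [6, 2]
P̄ = F·P·Fᵀ + Q = [65 3; 3 11]
y = z − H·x̄ = [-7]
S = H·P̄·Hᵀ + R = [122]
K = P̄·Hᵀ·S⁻¹ = [71/122; 25/122]
x' = x̄ + K·y = [235/122, 69/122]
P' = (I − K·H)·P̄ = [2889/122 -1409/122; -1409/122 717/122]

x' = [235/122, 69/122]
P' = [2889/122 -1409/122; -1409/122 717/122]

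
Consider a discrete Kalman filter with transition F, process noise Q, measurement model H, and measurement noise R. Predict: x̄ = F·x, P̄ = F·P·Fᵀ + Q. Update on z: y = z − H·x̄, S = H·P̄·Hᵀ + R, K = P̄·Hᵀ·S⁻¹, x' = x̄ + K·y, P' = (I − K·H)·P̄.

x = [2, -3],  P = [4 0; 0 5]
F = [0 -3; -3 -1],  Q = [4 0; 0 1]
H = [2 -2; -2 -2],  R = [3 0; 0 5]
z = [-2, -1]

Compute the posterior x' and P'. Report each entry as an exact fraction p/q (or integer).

x̄ = F·x = [9, -3]
P̄ = F·P·Fᵀ + Q = [49 15; 15 42]
y = z − H·x̄ = [-26, 11]
S = H·P̄·Hᵀ + R = [247 -28; -28 489]
K = P̄·Hᵀ·S⁻¹ = [29668/119999 -29712/119999; -29598/119999 -29670/119999]
x' = x̄ + K·y = [-18209/119999, 83181/119999]
P' = (I − K·H)·P̄ = [59391/119999 14889/119999; 14889/119999 59286/119999]

x' = [-18209/119999, 83181/119999]
P' = [59391/119999 14889/119999; 14889/119999 59286/119999]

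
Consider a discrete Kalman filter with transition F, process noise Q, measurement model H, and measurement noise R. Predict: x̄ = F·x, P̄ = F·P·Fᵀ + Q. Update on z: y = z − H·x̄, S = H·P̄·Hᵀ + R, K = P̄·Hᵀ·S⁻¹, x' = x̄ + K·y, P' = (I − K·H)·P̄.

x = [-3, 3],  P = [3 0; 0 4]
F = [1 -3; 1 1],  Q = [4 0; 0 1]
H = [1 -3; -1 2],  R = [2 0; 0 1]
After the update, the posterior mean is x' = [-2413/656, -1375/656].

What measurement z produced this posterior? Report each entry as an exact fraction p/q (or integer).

z = [2, -1]

x̄ = F·x = [-12, 0]
P̄ = F·P·Fᵀ + Q = [43 -9; -9 8]
S = H·P̄·Hᵀ + R = [171 -136; -136 112]
K = P̄·Hᵀ·S⁻¹ = [-57/82 -911/656; -37/82 -213/656]
x' − x̄ = [5459/656, -1375/656] = K·y
y = (KᵀK)⁻¹·Kᵀ·(x' − x̄) = [14, -13]
z = y + H·x̄ = [14, -13] + [-12, 12] = [2, -1]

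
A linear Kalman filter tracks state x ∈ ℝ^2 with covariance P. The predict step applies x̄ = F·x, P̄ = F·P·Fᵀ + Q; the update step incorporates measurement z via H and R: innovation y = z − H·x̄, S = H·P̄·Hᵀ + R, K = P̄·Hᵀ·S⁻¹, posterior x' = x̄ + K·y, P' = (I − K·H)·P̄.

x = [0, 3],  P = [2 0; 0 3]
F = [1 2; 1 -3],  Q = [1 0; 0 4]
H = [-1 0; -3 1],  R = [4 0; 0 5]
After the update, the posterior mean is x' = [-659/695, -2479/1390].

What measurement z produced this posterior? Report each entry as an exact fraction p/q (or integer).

z = [3, 1]

x̄ = F·x = [6, -9]
P̄ = F·P·Fᵀ + Q = [15 -16; -16 33]
S = H·P̄·Hᵀ + R = [19 61; 61 269]
K = P̄·Hᵀ·S⁻¹ = [-157/695 -122/695; -637/1390 563/1390]
x' − x̄ = [-4829/695, 10031/1390] = K·y
y = (KᵀK)⁻¹·Kᵀ·(x' − x̄) = [9, 28]
z = y + H·x̄ = [9, 28] + [-6, -27] = [3, 1]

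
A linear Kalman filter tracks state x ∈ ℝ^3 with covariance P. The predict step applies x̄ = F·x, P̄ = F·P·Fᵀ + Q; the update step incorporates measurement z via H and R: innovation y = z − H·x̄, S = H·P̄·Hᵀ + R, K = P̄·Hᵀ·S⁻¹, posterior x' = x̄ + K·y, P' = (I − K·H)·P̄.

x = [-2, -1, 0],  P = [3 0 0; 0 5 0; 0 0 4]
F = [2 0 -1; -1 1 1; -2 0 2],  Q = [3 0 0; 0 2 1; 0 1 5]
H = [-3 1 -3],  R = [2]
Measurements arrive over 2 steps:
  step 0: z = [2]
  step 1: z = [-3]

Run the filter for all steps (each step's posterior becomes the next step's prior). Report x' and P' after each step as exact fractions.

step 0: x̄ = F·x = [-4, 1, 4]
step 0: P̄ = F·P·Fᵀ + Q = [19 -10 -20; -10 14 15; -20 15 33]
step 0: y = z − H·x̄ = [1]
step 0: S = H·P̄·Hᵀ + R = [94]
step 0: K = P̄·Hᵀ·S⁻¹ = [-7/94; -1/94; -12/47]
step 0: x' = x̄ + K·y = [-383/94, 93/94, 176/47]
step 0: P' = (I − K·H)·P̄ = [1737/94 -947/94 -1024/47; -947/94 1315/94 693/47; -1024/47 693/47 1263/47]
step 1: x̄ = F·x = [-559/47, 414/47, 735/47]
step 1: P̄ = F·P·Fᵀ + Q = [8974/47 -7712/47 -12144/47; -7712/47 7264/47 10739/47; -12144/47 10739/47 16953/47]
step 1: y = z − H·x̄ = [-27/47]
step 1: S = H·P̄·Hᵀ + R = [3947/47]
step 1: K = P̄·Hᵀ·S⁻¹ = [1798/3947; -1817/3947; -3688/3947]
step 1: x' = x̄ + K·y = [-47977/3947, 35811/3947, 63843/3947]
step 1: P' = (I − K·H)·P̄ = [684842/3947 -578134/3947 -878752/3947; -578134/3947 539777/3947 759271/3947; -878752/3947 759271/3947 1134301/3947]

step 0: x' = [-383/94, 93/94, 176/47], P' = [1737/94 -947/94 -1024/47; -947/94 1315/94 693/47; -1024/47 693/47 1263/47]
step 1: x' = [-47977/3947, 35811/3947, 63843/3947], P' = [684842/3947 -578134/3947 -878752/3947; -578134/3947 539777/3947 759271/3947; -878752/3947 759271/3947 1134301/3947]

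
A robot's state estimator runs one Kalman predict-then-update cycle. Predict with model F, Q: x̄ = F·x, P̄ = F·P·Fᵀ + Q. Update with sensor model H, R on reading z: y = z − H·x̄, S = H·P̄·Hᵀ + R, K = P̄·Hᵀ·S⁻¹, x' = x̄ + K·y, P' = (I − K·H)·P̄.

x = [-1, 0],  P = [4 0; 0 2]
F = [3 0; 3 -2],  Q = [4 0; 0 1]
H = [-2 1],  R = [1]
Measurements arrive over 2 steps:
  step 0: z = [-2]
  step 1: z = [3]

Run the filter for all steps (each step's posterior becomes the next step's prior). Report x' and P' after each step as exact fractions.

step 0: x' = [17/31, -51/62], P' = [272/31 522/31; 522/31 2061/62]
step 1: x' = [379/1116, 16393/4464], P' = [965/837 6263/3348; 6263/3348 51809/13392]

step 0: x̄ = F·x = [-3, -3]
step 0: P̄ = F·P·Fᵀ + Q = [40 36; 36 45]
step 0: y = z − H·x̄ = [-5]
step 0: S = H·P̄·Hᵀ + R = [62]
step 0: K = P̄·Hᵀ·S⁻¹ = [-22/31; -27/62]
step 0: x' = x̄ + K·y = [17/31, -51/62]
step 0: P' = (I − K·H)·P̄ = [272/31 522/31; 522/31 2061/62]
step 1: x̄ = F·x = [51/31, 102/31]
step 1: P̄ = F·P·Fᵀ + Q = [2572/31 -684/31; -684/31 337/31]
step 1: y = z − H·x̄ = [3]
step 1: S = H·P̄·Hᵀ + R = [432]
step 1: K = P̄·Hᵀ·S⁻¹ = [-47/108; 55/432]
step 1: x' = x̄ + K·y = [379/1116, 16393/4464]
step 1: P' = (I − K·H)·P̄ = [965/837 6263/3348; 6263/3348 51809/13392]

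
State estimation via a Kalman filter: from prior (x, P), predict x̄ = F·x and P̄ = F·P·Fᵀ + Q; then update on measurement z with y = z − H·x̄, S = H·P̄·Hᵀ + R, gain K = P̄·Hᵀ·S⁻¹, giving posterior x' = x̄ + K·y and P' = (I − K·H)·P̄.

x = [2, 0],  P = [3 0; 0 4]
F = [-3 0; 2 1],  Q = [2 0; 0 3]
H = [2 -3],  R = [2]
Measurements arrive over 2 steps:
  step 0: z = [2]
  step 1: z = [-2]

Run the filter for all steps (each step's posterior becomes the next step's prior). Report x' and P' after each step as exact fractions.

step 0: x̄ = F·x = [-6, 4]
step 0: P̄ = F·P·Fᵀ + Q = [29 -18; -18 19]
step 0: y = z − H·x̄ = [26]
step 0: S = H·P̄·Hᵀ + R = [505]
step 0: K = P̄·Hᵀ·S⁻¹ = [112/505; -93/505]
step 0: x' = x̄ + K·y = [-118/505, -398/505]
step 0: P' = (I − K·H)·P̄ = [2101/505 1326/505; 1326/505 946/505]
step 1: x̄ = F·x = [354/505, -634/505]
step 1: P̄ = F·P·Fᵀ + Q = [19919/505 -16584/505; -16584/505 16169/505]
step 1: y = z − H·x̄ = [-724/101]
step 1: S = H·P̄·Hᵀ + R = [85043/101]
step 1: K = P̄·Hᵀ·S⁻¹ = [17918/85043; -16335/85043]
step 1: x' = x̄ + K·y = [-344138/425215, 51638/425215]
step 1: P' = (I − K·H)·P̄ = [878197/425215 525738/425215; 525738/425215 404942/425215]

step 0: x' = [-118/505, -398/505], P' = [2101/505 1326/505; 1326/505 946/505]
step 1: x' = [-344138/425215, 51638/425215], P' = [878197/425215 525738/425215; 525738/425215 404942/425215]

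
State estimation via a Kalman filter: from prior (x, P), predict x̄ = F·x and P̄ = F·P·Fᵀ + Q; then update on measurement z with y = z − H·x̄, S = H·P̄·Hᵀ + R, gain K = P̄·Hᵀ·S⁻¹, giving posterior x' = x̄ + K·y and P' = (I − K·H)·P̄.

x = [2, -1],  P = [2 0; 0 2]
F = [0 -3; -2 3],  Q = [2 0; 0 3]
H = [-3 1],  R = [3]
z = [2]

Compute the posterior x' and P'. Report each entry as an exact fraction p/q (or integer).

x̄ = F·x = [3, -7]
P̄ = F·P·Fᵀ + Q = [20 -18; -18 29]
y = z − H·x̄ = [18]
S = H·P̄·Hᵀ + R = [320]
K = P̄·Hᵀ·S⁻¹ = [-39/160; 83/320]
x' = x̄ + K·y = [-111/80, -373/160]
P' = (I − K·H)·P̄ = [79/80 357/160; 357/160 2391/320]

x' = [-111/80, -373/160]
P' = [79/80 357/160; 357/160 2391/320]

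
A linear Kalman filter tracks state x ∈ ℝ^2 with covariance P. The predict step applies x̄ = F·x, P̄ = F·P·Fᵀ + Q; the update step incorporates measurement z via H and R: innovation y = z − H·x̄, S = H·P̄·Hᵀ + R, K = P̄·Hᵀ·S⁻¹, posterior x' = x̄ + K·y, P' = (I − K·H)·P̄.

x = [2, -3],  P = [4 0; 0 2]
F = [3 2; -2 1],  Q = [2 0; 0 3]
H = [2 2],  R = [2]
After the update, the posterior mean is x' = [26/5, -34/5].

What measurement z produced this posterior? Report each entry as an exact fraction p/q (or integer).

z = [-3]

x̄ = F·x = [0, -7]
P̄ = F·P·Fᵀ + Q = [46 -20; -20 21]
S = H·P̄·Hᵀ + R = [110]
K = P̄·Hᵀ·S⁻¹ = [26/55; 1/55]
x' − x̄ = [26/5, 1/5] = K·y
y = (KᵀK)⁻¹·Kᵀ·(x' − x̄) = [11]
z = y + H·x̄ = [11] + [-14] = [-3]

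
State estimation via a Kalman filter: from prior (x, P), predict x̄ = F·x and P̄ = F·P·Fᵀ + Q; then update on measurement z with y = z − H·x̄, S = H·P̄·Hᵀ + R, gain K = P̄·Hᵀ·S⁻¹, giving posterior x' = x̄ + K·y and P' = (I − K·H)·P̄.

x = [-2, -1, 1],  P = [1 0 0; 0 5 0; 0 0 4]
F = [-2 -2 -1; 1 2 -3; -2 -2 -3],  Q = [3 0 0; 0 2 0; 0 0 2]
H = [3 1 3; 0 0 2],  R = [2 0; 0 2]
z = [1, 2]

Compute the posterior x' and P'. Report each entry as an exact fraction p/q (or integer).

x' = [2443/1087, -8353/1087, 789/1087]
P' = [43849/6522 -121225/6522 -1154/3261; -121225/6522 363841/6522 56/3261; -1154/3261 56/3261 1238/3261]

x̄ = F·x = [5, -7, 3]
P̄ = F·P·Fᵀ + Q = [31 -10 36; -10 59 14; 36 14 62]
y = z − H·x̄ = [-16, -4]
S = H·P̄·Hᵀ + R = [1570 616; 616 250]
K = P̄·Hᵀ·S⁻¹ = [1699/6522 -1154/3261; 251/6522 56/3261; 154/3261 1238/3261]
x' = x̄ + K·y = [2443/1087, -8353/1087, 789/1087]
P' = (I − K·H)·P̄ = [43849/6522 -121225/6522 -1154/3261; -121225/6522 363841/6522 56/3261; -1154/3261 56/3261 1238/3261]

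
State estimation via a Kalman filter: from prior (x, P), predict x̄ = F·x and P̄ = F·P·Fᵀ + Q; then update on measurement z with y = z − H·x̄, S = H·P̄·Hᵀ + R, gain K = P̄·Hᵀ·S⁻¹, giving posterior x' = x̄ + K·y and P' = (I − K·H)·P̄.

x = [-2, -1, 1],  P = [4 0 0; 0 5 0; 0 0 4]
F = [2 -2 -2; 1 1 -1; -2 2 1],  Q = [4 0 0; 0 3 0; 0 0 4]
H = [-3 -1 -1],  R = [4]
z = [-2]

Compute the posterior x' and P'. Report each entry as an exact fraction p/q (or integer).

x̄ = F·x = [-4, -4, 3]
P̄ = F·P·Fᵀ + Q = [56 6 -44; 6 16 -2; -44 -2 44]
y = z − H·x̄ = [-15]
S = H·P̄·Hᵀ + R = [336]
K = P̄·Hᵀ·S⁻¹ = [-65/168; -2/21; 15/56]
x' = x̄ + K·y = [101/56, -18/7, -57/56]
P' = (I − K·H)·P̄ = [479/84 -134/21 -257/28; -134/21 272/21 46/7; -257/28 46/7 557/28]

x' = [101/56, -18/7, -57/56]
P' = [479/84 -134/21 -257/28; -134/21 272/21 46/7; -257/28 46/7 557/28]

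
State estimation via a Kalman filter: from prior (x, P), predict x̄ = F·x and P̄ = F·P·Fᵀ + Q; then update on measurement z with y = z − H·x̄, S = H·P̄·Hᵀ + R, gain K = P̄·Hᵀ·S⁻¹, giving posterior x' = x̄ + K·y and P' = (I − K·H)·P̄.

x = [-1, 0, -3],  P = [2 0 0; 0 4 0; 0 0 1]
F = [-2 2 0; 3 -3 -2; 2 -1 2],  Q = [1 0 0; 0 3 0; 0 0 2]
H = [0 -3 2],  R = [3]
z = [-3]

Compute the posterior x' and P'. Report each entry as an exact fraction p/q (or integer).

x̄ = F·x = [2, 3, -8]
P̄ = F·P·Fᵀ + Q = [25 -36 -16; -36 61 20; -16 20 18]
y = z − H·x̄ = [22]
S = H·P̄·Hᵀ + R = [384]
K = P̄·Hᵀ·S⁻¹ = [19/96; -143/384; -1/16]
x' = x̄ + K·y = [305/48, -997/192, -75/8]
P' = (I − K·H)·P̄ = [239/24 -739/96 -45/4; -739/96 2975/384 177/16; -45/4 177/16 33/2]

x' = [305/48, -997/192, -75/8]
P' = [239/24 -739/96 -45/4; -739/96 2975/384 177/16; -45/4 177/16 33/2]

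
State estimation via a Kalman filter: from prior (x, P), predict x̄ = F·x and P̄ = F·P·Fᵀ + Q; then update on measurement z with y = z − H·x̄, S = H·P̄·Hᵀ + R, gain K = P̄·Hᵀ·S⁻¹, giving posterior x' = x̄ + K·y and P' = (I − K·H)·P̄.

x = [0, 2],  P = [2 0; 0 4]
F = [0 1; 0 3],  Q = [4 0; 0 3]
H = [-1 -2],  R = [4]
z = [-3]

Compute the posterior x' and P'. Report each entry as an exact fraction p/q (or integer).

x̄ = F·x = [2, 6]
P̄ = F·P·Fᵀ + Q = [8 12; 12 39]
y = z − H·x̄ = [11]
S = H·P̄·Hᵀ + R = [216]
K = P̄·Hᵀ·S⁻¹ = [-4/27; -5/12]
x' = x̄ + K·y = [10/27, 17/12]
P' = (I − K·H)·P̄ = [88/27 -4/3; -4/3 3/2]

x' = [10/27, 17/12]
P' = [88/27 -4/3; -4/3 3/2]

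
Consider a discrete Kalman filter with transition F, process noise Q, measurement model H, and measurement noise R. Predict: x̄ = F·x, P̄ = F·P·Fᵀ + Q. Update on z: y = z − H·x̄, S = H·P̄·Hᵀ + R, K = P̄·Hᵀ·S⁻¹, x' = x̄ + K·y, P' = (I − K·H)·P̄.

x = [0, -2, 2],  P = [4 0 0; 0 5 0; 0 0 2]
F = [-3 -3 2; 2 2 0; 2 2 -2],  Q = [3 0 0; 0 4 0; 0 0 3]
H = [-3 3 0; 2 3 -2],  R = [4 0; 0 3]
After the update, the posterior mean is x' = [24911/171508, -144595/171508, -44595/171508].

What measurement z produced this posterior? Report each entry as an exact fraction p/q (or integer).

z = [-3, -2]

x̄ = F·x = [10, -4, -8]
P̄ = F·P·Fᵀ + Q = [92 -54 -62; -54 40 36; -62 36 47]
S = H·P̄·Hᵀ + R = [2164 -618; -618 335]
K = P̄·Hᵀ·S⁻¹ = [-28251/171508 11315/85754; 28695/171508 11109/85754; 15255/171508 -14087/85754]
x' − x̄ = [-1690169/171508, 541437/171508, 1327469/171508] = K·y
y = (KᵀK)⁻¹·Kᵀ·(x' − x̄) = [39, -26]
z = y + H·x̄ = [39, -26] + [-42, 24] = [-3, -2]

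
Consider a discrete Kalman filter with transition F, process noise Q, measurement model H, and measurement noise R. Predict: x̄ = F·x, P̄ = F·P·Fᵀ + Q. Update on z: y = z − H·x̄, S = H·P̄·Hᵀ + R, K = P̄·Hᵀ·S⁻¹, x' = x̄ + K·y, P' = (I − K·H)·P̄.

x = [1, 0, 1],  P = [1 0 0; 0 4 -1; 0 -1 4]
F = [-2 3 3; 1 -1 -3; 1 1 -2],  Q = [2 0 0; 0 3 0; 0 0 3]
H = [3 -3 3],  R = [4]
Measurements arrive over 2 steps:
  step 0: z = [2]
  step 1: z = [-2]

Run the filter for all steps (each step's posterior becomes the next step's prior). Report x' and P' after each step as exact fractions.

step 0: x̄ = F·x = [1, -2, -1]
step 0: P̄ = F·P·Fᵀ + Q = [60 -38 -11; -38 38 22; -11 22 28]
step 0: y = z − H·x̄ = [-4]
step 0: S = H·P̄·Hᵀ + R = [1228]
step 0: K = P̄·Hᵀ·S⁻¹ = [261/1228; -81/614; -15/1228]
step 0: x' = x̄ + K·y = [46/307, -452/307, -292/307]
step 0: P' = (I − K·H)·P̄ = [5559/1228 -2191/614 -9593/1228; -2191/614 5105/307 12293/614; -9593/1228 12293/614 34159/1228]
step 1: x̄ = F·x = [-2324/307, 1374/307, 178/307]
step 1: P̄ = F·P·Fᵀ + Q = [1126151/1228 -195772/307 -300103/1228; -195772/307 137733/307 53368/307; -300103/1228 53368/307 97563/1228]
step 1: y = z − H·x̄ = [9946/307]
step 1: S = H·P̄·Hᵀ + R = [5206990/307]
step 1: K = P̄·Hᵀ·S⁻¹ = [603426/2603495; -840411/5206990; -312009/5206990]
step 1: x' = x̄ + K·y = [-159112/2603495, -1961439/2603495, -3544621/2603495]
step 1: P' = (I − K·H)·P̄ = [61710091/10413980 -8356922/2603495 -91919507/10413980; -8356922/2603495 35451807/5206990 51045103/5206990; -91919507/10413980 51045103/5206990 193177689/10413980]

step 0: x' = [46/307, -452/307, -292/307], P' = [5559/1228 -2191/614 -9593/1228; -2191/614 5105/307 12293/614; -9593/1228 12293/614 34159/1228]
step 1: x' = [-159112/2603495, -1961439/2603495, -3544621/2603495], P' = [61710091/10413980 -8356922/2603495 -91919507/10413980; -8356922/2603495 35451807/5206990 51045103/5206990; -91919507/10413980 51045103/5206990 193177689/10413980]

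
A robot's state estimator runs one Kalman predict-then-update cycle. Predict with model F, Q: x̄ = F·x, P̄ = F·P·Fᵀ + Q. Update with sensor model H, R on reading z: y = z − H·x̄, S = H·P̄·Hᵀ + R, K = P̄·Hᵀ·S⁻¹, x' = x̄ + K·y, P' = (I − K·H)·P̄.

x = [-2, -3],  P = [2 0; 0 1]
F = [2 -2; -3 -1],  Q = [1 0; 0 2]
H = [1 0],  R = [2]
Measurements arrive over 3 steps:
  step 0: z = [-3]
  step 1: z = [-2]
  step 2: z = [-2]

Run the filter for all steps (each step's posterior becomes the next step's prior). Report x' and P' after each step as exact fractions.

step 0: x' = [-7/3, 37/3], P' = [26/15 -4/3; -4/3 43/3]
step 1: x' = [-3158/1169, -932/1169], P' = [2278/1169 388/1169; 388/1169 25469/1169]
step 2: x' = [-32430/15913, 1061766/111391], P' = [31158/15913 11092/15913; 11092/15913 3535807/111391]

step 0: x̄ = F·x = [2, 9]
step 0: P̄ = F·P·Fᵀ + Q = [13 -10; -10 21]
step 0: y = z − H·x̄ = [-5]
step 0: S = H·P̄·Hᵀ + R = [15]
step 0: K = P̄·Hᵀ·S⁻¹ = [13/15; -2/3]
step 0: x' = x̄ + K·y = [-7/3, 37/3]
step 0: P' = (I − K·H)·P̄ = [26/15 -4/3; -4/3 43/3]
step 1: x̄ = F·x = [-88/3, -16/3]
step 1: P̄ = F·P·Fᵀ + Q = [1139/15 194/15; 194/15 359/15]
step 1: y = z − H·x̄ = [82/3]
step 1: S = H·P̄·Hᵀ + R = [1169/15]
step 1: K = P̄·Hᵀ·S⁻¹ = [1139/1169; 194/1169]
step 1: x' = x̄ + K·y = [-3158/1169, -932/1169]
step 1: P' = (I − K·H)·P̄ = [2278/1169 388/1169; 388/1169 25469/1169]
step 2: x̄ = F·x = [-636/167, 10406/1169]
step 2: P̄ = F·P·Fᵀ + Q = [15579/167 5546/167; 5546/167 50637/1169]
step 2: y = z − H·x̄ = [302/167]
step 2: S = H·P̄·Hᵀ + R = [15913/167]
step 2: K = P̄·Hᵀ·S⁻¹ = [15579/15913; 5546/15913]
step 2: x' = x̄ + K·y = [-32430/15913, 1061766/111391]
step 2: P' = (I − K·H)·P̄ = [31158/15913 11092/15913; 11092/15913 3535807/111391]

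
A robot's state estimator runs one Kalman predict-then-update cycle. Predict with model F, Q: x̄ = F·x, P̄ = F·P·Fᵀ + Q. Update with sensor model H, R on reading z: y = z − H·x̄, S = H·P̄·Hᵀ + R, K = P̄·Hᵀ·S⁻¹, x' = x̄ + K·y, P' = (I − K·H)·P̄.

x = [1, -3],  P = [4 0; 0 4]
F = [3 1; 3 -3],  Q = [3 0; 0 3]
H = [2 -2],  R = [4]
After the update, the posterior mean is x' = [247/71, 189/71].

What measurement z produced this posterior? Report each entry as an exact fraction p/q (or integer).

z = [2]

x̄ = F·x = [0, 12]
P̄ = F·P·Fᵀ + Q = [43 24; 24 75]
S = H·P̄·Hᵀ + R = [284]
K = P̄·Hᵀ·S⁻¹ = [19/142; -51/142]
x' − x̄ = [247/71, -663/71] = K·y
y = (KᵀK)⁻¹·Kᵀ·(x' − x̄) = [26]
z = y + H·x̄ = [26] + [-24] = [2]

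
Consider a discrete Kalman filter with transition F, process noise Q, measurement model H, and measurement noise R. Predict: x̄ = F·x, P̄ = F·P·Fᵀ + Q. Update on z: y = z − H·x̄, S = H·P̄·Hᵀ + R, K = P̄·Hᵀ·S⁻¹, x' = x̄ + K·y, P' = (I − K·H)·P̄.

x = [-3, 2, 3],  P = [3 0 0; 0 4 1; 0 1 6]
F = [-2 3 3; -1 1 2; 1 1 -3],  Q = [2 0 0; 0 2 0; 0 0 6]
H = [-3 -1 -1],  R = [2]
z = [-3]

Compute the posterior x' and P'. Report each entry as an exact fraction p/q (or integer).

x̄ = F·x = [21, 11, -10]
P̄ = F·P·Fᵀ + Q = [122 63 -54; 63 37 -36; -54 -36 61]
y = z − H·x̄ = [61]
S = H·P̄·Hᵀ + R = [1180]
K = P̄·Hᵀ·S⁻¹ = [-75/236; -19/118; 137/1180]
x' = x̄ + K·y = [381/236, 139/118, -3443/1180]
P' = (I − K·H)·P̄ = [667/236 309/118 -2469/236; 309/118 378/59 -1645/118; -2469/236 -1645/118 53211/1180]

x' = [381/236, 139/118, -3443/1180]
P' = [667/236 309/118 -2469/236; 309/118 378/59 -1645/118; -2469/236 -1645/118 53211/1180]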